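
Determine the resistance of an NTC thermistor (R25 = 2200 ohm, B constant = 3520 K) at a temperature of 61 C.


NTC thermistor equation: Rt = R25 * exp(B * (1/T - 1/T25)).
T in Kelvin: 334.15 K, T25 = 298.15 K
1/T - 1/T25 = 1/334.15 - 1/298.15 = -0.00036135
B * (1/T - 1/T25) = 3520 * -0.00036135 = -1.2719
Rt = 2200 * exp(-1.2719) = 616.6 ohm

616.6 ohm


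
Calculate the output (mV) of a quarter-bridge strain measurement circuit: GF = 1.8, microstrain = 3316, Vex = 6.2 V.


Quarter bridge output: Vout = (GF * epsilon * Vex) / 4.
Vout = (1.8 * 3316e-6 * 6.2) / 4
Vout = 0.03700656 / 4 V
Vout = 0.00925164 V = 9.2516 mV

9.2516 mV


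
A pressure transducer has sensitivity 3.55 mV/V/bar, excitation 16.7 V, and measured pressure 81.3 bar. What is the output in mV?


Output = sensitivity * Vex * P.
Vout = 3.55 * 16.7 * 81.3
Vout = 59.285 * 81.3
Vout = 4819.87 mV

4819.87 mV


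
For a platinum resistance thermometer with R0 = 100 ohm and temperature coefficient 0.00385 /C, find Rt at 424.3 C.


The RTD equation: Rt = R0 * (1 + alpha * T).
Rt = 100 * (1 + 0.00385 * 424.3)
Rt = 100 * (1 + 1.633555)
Rt = 100 * 2.633555
Rt = 263.356 ohm

263.356 ohm


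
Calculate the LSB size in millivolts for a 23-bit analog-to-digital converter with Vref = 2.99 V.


The resolution (LSB) of an ADC is Vref / 2^n.
LSB = 2.99 / 2^23
LSB = 2.99 / 8388608
LSB = 3.6e-07 V = 0.00035644 mV

0.00035644 mV


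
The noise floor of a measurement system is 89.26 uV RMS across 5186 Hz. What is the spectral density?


Noise spectral density = Vrms / sqrt(BW).
NSD = 89.26 / sqrt(5186)
NSD = 89.26 / 72.0139
NSD = 1.2395 uV/sqrt(Hz)

1.2395 uV/sqrt(Hz)


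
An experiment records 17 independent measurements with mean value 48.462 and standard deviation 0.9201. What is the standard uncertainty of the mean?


The standard uncertainty for Type A evaluation is u = s / sqrt(n).
u = 0.9201 / sqrt(17)
u = 0.9201 / 4.1231
u = 0.2232

0.2232


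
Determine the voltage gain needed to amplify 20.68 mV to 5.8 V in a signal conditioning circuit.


Gain = Vout / Vin (converting to same units).
G = 5.8 V / 20.68 mV
G = 5800.0 mV / 20.68 mV
G = 280.46

280.46


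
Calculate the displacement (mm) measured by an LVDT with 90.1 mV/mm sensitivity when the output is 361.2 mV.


Displacement = Vout / sensitivity.
d = 361.2 / 90.1
d = 4.009 mm

4.009 mm


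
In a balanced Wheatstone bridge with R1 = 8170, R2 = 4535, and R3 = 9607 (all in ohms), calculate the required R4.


At balance: R1*R4 = R2*R3, so R4 = R2*R3/R1.
R4 = 4535 * 9607 / 8170
R4 = 43567745 / 8170
R4 = 5332.65 ohm

5332.65 ohm


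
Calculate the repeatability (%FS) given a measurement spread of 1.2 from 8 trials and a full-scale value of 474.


Repeatability = (spread / full scale) * 100%.
R = (1.2 / 474) * 100
R = 0.253 %FS

0.253 %FS


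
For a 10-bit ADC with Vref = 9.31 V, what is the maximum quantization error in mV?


The maximum quantization error is +/- LSB/2.
LSB = Vref / 2^n = 9.31 / 1024 = 0.0090918 V
Max error = LSB / 2 = 0.0090918 / 2 = 0.0045459 V
Max error = 4.5459 mV

4.5459 mV


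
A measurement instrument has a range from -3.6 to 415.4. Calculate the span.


Span = upper range - lower range.
Span = 415.4 - (-3.6)
Span = 419.0

419.0


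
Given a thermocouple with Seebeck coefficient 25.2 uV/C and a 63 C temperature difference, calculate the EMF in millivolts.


The thermocouple output V = sensitivity * dT.
V = 25.2 uV/C * 63 C
V = 1587.6 uV
V = 1.588 mV

1.588 mV


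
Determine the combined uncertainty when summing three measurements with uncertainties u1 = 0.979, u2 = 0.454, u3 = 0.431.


For a sum of independent quantities, uc = sqrt(u1^2 + u2^2 + u3^2).
uc = sqrt(0.979^2 + 0.454^2 + 0.431^2)
uc = sqrt(0.958441 + 0.206116 + 0.185761)
uc = 1.162

1.162


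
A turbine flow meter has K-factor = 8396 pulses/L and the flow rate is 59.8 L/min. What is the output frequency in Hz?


Frequency = K * Q / 60 (converting L/min to L/s).
f = 8396 * 59.8 / 60
f = 502080.8 / 60
f = 8368.01 Hz

8368.01 Hz


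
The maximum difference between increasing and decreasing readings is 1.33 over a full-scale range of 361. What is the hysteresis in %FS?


Hysteresis = (max difference / full scale) * 100%.
H = (1.33 / 361) * 100
H = 0.368 %FS

0.368 %FS


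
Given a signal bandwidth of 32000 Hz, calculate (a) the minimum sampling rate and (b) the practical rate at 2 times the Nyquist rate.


By Nyquist theorem, fs_min = 2 * fmax.
fs_min = 2 * 32000 = 64000 Hz
Practical rate = 2 * fs_min = 2 * 64000 = 128000 Hz

fs_min = 64000 Hz, fs_practical = 128000 Hz


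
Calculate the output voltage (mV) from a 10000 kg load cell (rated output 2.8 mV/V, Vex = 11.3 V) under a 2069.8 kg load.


Vout = rated_output * Vex * (load / capacity).
Vout = 2.8 * 11.3 * (2069.8 / 10000)
Vout = 2.8 * 11.3 * 0.20698
Vout = 6.549 mV

6.549 mV


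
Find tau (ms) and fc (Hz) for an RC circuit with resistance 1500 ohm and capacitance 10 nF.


Time constant: tau = R * C.
tau = 1500 * 1.00e-08 = 1.5e-05 s
tau = 0.015 ms
Cutoff frequency: fc = 1 / (2*pi*R*C).
fc = 1 / (2*pi*1.5e-05) = 10610.33 Hz

tau = 0.015 ms, fc = 10610.33 Hz


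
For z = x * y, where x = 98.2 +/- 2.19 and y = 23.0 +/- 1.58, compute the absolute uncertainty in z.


For a product z = x*y, the relative uncertainty is:
uz/z = sqrt((ux/x)^2 + (uy/y)^2)
Relative uncertainties: ux/x = 2.19/98.2 = 0.022301
uy/y = 1.58/23.0 = 0.068696
z = 98.2 * 23.0 = 2258.6
uz = 2258.6 * sqrt(0.022301^2 + 0.068696^2) = 163.127

163.127


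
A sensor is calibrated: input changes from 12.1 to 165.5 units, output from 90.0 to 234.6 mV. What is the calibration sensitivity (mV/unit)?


Sensitivity = (y2 - y1) / (x2 - x1).
S = (234.6 - 90.0) / (165.5 - 12.1)
S = 144.6 / 153.4
S = 0.9426 mV/unit

0.9426 mV/unit


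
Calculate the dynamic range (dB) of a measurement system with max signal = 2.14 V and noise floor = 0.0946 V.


Dynamic range = 20 * log10(Vmax / Vnoise).
DR = 20 * log10(2.14 / 0.0946)
DR = 20 * log10(22.62)
DR = 27.09 dB

27.09 dB


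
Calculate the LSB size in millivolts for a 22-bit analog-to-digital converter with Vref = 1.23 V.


The resolution (LSB) of an ADC is Vref / 2^n.
LSB = 1.23 / 2^22
LSB = 1.23 / 4194304
LSB = 2.9e-07 V = 0.00029325 mV

0.00029325 mV


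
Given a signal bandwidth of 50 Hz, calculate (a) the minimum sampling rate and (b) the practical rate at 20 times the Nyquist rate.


By Nyquist theorem, fs_min = 2 * fmax.
fs_min = 2 * 50 = 100 Hz
Practical rate = 20 * fs_min = 20 * 100 = 2000 Hz

fs_min = 100 Hz, fs_practical = 2000 Hz


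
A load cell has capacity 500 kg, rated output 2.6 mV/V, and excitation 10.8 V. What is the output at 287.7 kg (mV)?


Vout = rated_output * Vex * (load / capacity).
Vout = 2.6 * 10.8 * (287.7 / 500)
Vout = 2.6 * 10.8 * 0.5754
Vout = 16.157 mV

16.157 mV


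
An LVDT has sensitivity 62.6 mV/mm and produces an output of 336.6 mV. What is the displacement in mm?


Displacement = Vout / sensitivity.
d = 336.6 / 62.6
d = 5.377 mm

5.377 mm


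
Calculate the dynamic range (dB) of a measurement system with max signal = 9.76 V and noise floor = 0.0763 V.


Dynamic range = 20 * log10(Vmax / Vnoise).
DR = 20 * log10(9.76 / 0.0763)
DR = 20 * log10(127.92)
DR = 42.14 dB

42.14 dB


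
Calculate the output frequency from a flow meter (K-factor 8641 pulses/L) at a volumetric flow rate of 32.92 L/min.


Frequency = K * Q / 60 (converting L/min to L/s).
f = 8641 * 32.92 / 60
f = 284461.72 / 60
f = 4741.03 Hz

4741.03 Hz


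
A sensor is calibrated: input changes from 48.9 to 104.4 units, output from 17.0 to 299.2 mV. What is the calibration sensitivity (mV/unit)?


Sensitivity = (y2 - y1) / (x2 - x1).
S = (299.2 - 17.0) / (104.4 - 48.9)
S = 282.2 / 55.5
S = 5.0847 mV/unit

5.0847 mV/unit


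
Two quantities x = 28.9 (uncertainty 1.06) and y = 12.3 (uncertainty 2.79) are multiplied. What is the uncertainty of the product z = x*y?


For a product z = x*y, the relative uncertainty is:
uz/z = sqrt((ux/x)^2 + (uy/y)^2)
Relative uncertainties: ux/x = 1.06/28.9 = 0.036678
uy/y = 2.79/12.3 = 0.226829
z = 28.9 * 12.3 = 355.5
uz = 355.5 * sqrt(0.036678^2 + 0.226829^2) = 81.678

81.678


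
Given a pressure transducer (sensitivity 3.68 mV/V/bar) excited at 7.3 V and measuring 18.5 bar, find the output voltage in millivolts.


Output = sensitivity * Vex * P.
Vout = 3.68 * 7.3 * 18.5
Vout = 26.864 * 18.5
Vout = 496.98 mV

496.98 mV


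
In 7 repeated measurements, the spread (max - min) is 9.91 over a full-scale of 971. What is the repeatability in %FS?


Repeatability = (spread / full scale) * 100%.
R = (9.91 / 971) * 100
R = 1.021 %FS

1.021 %FS


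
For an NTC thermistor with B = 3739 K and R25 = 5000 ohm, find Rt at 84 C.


NTC thermistor equation: Rt = R25 * exp(B * (1/T - 1/T25)).
T in Kelvin: 357.15 K, T25 = 298.15 K
1/T - 1/T25 = 1/357.15 - 1/298.15 = -0.00055407
B * (1/T - 1/T25) = 3739 * -0.00055407 = -2.0717
Rt = 5000 * exp(-2.0717) = 629.9 ohm

629.9 ohm


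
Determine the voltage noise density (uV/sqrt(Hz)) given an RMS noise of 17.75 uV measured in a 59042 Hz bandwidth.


Noise spectral density = Vrms / sqrt(BW).
NSD = 17.75 / sqrt(59042)
NSD = 17.75 / 242.9856
NSD = 0.073 uV/sqrt(Hz)

0.073 uV/sqrt(Hz)


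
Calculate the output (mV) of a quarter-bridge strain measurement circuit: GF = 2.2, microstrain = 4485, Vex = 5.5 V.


Quarter bridge output: Vout = (GF * epsilon * Vex) / 4.
Vout = (2.2 * 4485e-6 * 5.5) / 4
Vout = 0.0542685 / 4 V
Vout = 0.01356712 V = 13.5671 mV

13.5671 mV


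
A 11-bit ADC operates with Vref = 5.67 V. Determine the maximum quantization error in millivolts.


The maximum quantization error is +/- LSB/2.
LSB = Vref / 2^n = 5.67 / 2048 = 0.00276855 V
Max error = LSB / 2 = 0.00276855 / 2 = 0.00138428 V
Max error = 1.3843 mV

1.3843 mV


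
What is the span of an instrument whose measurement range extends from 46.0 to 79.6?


Span = upper range - lower range.
Span = 79.6 - (46.0)
Span = 33.6

33.6


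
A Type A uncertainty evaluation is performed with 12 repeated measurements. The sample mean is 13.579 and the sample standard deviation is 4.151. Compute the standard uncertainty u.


The standard uncertainty for Type A evaluation is u = s / sqrt(n).
u = 4.151 / sqrt(12)
u = 4.151 / 3.4641
u = 1.1983

1.1983


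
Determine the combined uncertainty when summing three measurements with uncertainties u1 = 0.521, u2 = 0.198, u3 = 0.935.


For a sum of independent quantities, uc = sqrt(u1^2 + u2^2 + u3^2).
uc = sqrt(0.521^2 + 0.198^2 + 0.935^2)
uc = sqrt(0.271441 + 0.039204 + 0.874225)
uc = 1.0885

1.0885


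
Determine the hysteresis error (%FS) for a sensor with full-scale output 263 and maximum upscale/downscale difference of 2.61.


Hysteresis = (max difference / full scale) * 100%.
H = (2.61 / 263) * 100
H = 0.992 %FS

0.992 %FS


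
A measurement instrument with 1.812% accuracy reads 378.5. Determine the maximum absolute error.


Absolute error = (accuracy% / 100) * reading.
Error = (1.812 / 100) * 378.5
Error = 0.01812 * 378.5
Error = 6.8584

6.8584


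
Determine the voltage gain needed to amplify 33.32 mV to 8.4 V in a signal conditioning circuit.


Gain = Vout / Vin (converting to same units).
G = 8.4 V / 33.32 mV
G = 8400.0 mV / 33.32 mV
G = 252.1

252.1


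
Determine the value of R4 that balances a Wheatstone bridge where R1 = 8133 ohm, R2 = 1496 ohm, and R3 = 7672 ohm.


At balance: R1*R4 = R2*R3, so R4 = R2*R3/R1.
R4 = 1496 * 7672 / 8133
R4 = 11477312 / 8133
R4 = 1411.2 ohm

1411.2 ohm


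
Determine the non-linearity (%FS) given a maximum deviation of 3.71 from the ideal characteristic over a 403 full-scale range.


Linearity error = (max deviation / full scale) * 100%.
Linearity = (3.71 / 403) * 100
Linearity = 0.921 %FS

0.921 %FS


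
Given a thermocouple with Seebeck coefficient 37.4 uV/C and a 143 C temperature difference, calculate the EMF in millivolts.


The thermocouple output V = sensitivity * dT.
V = 37.4 uV/C * 143 C
V = 5348.2 uV
V = 5.348 mV

5.348 mV


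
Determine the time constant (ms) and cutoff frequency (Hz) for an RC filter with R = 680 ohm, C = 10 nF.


Time constant: tau = R * C.
tau = 680 * 1.00e-08 = 6.8e-06 s
tau = 0.0068 ms
Cutoff frequency: fc = 1 / (2*pi*R*C).
fc = 1 / (2*pi*6.8e-06) = 23405.14 Hz

tau = 0.0068 ms, fc = 23405.14 Hz


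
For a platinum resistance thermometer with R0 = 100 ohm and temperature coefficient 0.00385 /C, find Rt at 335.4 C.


The RTD equation: Rt = R0 * (1 + alpha * T).
Rt = 100 * (1 + 0.00385 * 335.4)
Rt = 100 * (1 + 1.29129)
Rt = 100 * 2.29129
Rt = 229.129 ohm

229.129 ohm


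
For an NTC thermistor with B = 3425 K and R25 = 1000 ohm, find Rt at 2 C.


NTC thermistor equation: Rt = R25 * exp(B * (1/T - 1/T25)).
T in Kelvin: 275.15 K, T25 = 298.15 K
1/T - 1/T25 = 1/275.15 - 1/298.15 = 0.00028036
B * (1/T - 1/T25) = 3425 * 0.00028036 = 0.9602
Rt = 1000 * exp(0.9602) = 2612.3 ohm

2612.3 ohm


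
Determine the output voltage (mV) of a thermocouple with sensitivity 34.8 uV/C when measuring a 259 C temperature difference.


The thermocouple output V = sensitivity * dT.
V = 34.8 uV/C * 259 C
V = 9013.2 uV
V = 9.013 mV

9.013 mV


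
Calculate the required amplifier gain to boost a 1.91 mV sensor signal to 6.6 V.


Gain = Vout / Vin (converting to same units).
G = 6.6 V / 1.91 mV
G = 6600.0 mV / 1.91 mV
G = 3455.5

3455.5


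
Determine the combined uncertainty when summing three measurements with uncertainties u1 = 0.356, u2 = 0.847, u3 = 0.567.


For a sum of independent quantities, uc = sqrt(u1^2 + u2^2 + u3^2).
uc = sqrt(0.356^2 + 0.847^2 + 0.567^2)
uc = sqrt(0.126736 + 0.717409 + 0.321489)
uc = 1.0796

1.0796


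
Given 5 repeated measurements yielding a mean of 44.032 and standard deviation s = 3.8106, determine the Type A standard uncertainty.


The standard uncertainty for Type A evaluation is u = s / sqrt(n).
u = 3.8106 / sqrt(5)
u = 3.8106 / 2.2361
u = 1.7042

1.7042


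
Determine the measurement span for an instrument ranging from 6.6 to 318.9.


Span = upper range - lower range.
Span = 318.9 - (6.6)
Span = 312.3

312.3


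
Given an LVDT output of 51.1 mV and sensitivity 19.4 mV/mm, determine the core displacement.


Displacement = Vout / sensitivity.
d = 51.1 / 19.4
d = 2.634 mm

2.634 mm


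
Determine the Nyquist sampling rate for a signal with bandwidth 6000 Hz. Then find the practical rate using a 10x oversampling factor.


By Nyquist theorem, fs_min = 2 * fmax.
fs_min = 2 * 6000 = 12000 Hz
Practical rate = 10 * fs_min = 10 * 12000 = 120000 Hz

fs_min = 12000 Hz, fs_practical = 120000 Hz


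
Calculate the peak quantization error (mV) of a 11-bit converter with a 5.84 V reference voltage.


The maximum quantization error is +/- LSB/2.
LSB = Vref / 2^n = 5.84 / 2048 = 0.00285156 V
Max error = LSB / 2 = 0.00285156 / 2 = 0.00142578 V
Max error = 1.4258 mV

1.4258 mV


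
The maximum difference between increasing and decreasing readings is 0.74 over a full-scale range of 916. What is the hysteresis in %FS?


Hysteresis = (max difference / full scale) * 100%.
H = (0.74 / 916) * 100
H = 0.081 %FS

0.081 %FS


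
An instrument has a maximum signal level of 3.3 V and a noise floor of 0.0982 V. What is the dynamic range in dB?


Dynamic range = 20 * log10(Vmax / Vnoise).
DR = 20 * log10(3.3 / 0.0982)
DR = 20 * log10(33.6)
DR = 30.53 dB

30.53 dB


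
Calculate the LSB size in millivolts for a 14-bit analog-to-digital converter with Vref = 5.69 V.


The resolution (LSB) of an ADC is Vref / 2^n.
LSB = 5.69 / 2^14
LSB = 5.69 / 16384
LSB = 0.00034729 V = 0.34729004 mV

0.34729004 mV


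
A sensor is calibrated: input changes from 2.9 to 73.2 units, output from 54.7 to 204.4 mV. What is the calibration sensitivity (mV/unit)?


Sensitivity = (y2 - y1) / (x2 - x1).
S = (204.4 - 54.7) / (73.2 - 2.9)
S = 149.7 / 70.3
S = 2.1294 mV/unit

2.1294 mV/unit


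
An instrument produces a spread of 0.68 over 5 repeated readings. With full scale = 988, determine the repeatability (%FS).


Repeatability = (spread / full scale) * 100%.
R = (0.68 / 988) * 100
R = 0.069 %FS

0.069 %FS


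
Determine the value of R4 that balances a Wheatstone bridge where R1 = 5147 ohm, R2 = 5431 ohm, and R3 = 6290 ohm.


At balance: R1*R4 = R2*R3, so R4 = R2*R3/R1.
R4 = 5431 * 6290 / 5147
R4 = 34160990 / 5147
R4 = 6637.07 ohm

6637.07 ohm


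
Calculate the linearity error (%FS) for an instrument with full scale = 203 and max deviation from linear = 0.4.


Linearity error = (max deviation / full scale) * 100%.
Linearity = (0.4 / 203) * 100
Linearity = 0.197 %FS

0.197 %FS


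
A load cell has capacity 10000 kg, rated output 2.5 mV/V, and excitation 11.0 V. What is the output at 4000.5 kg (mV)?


Vout = rated_output * Vex * (load / capacity).
Vout = 2.5 * 11.0 * (4000.5 / 10000)
Vout = 2.5 * 11.0 * 0.40005
Vout = 11.001 mV

11.001 mV


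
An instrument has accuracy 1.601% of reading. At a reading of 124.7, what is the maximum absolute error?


Absolute error = (accuracy% / 100) * reading.
Error = (1.601 / 100) * 124.7
Error = 0.01601 * 124.7
Error = 1.9964

1.9964


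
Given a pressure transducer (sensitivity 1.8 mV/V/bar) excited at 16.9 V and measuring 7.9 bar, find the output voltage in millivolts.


Output = sensitivity * Vex * P.
Vout = 1.8 * 16.9 * 7.9
Vout = 30.42 * 7.9
Vout = 240.32 mV

240.32 mV


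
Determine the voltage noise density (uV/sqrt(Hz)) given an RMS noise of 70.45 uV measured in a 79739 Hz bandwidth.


Noise spectral density = Vrms / sqrt(BW).
NSD = 70.45 / sqrt(79739)
NSD = 70.45 / 282.3809
NSD = 0.2495 uV/sqrt(Hz)

0.2495 uV/sqrt(Hz)


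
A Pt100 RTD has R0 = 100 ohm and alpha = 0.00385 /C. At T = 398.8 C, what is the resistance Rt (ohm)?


The RTD equation: Rt = R0 * (1 + alpha * T).
Rt = 100 * (1 + 0.00385 * 398.8)
Rt = 100 * (1 + 1.53538)
Rt = 100 * 2.53538
Rt = 253.538 ohm

253.538 ohm


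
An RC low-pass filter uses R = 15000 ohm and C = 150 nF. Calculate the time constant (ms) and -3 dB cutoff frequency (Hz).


Time constant: tau = R * C.
tau = 15000 * 1.50e-07 = 0.00225 s
tau = 2.25 ms
Cutoff frequency: fc = 1 / (2*pi*R*C).
fc = 1 / (2*pi*0.00225) = 70.74 Hz

tau = 2.25 ms, fc = 70.74 Hz


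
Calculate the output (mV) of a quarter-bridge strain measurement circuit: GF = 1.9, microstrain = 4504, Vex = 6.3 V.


Quarter bridge output: Vout = (GF * epsilon * Vex) / 4.
Vout = (1.9 * 4504e-6 * 6.3) / 4
Vout = 0.05391288 / 4 V
Vout = 0.01347822 V = 13.4782 mV

13.4782 mV


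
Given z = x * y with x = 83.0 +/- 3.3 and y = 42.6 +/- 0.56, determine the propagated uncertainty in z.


For a product z = x*y, the relative uncertainty is:
uz/z = sqrt((ux/x)^2 + (uy/y)^2)
Relative uncertainties: ux/x = 3.3/83.0 = 0.039759
uy/y = 0.56/42.6 = 0.013146
z = 83.0 * 42.6 = 3535.8
uz = 3535.8 * sqrt(0.039759^2 + 0.013146^2) = 148.065

148.065


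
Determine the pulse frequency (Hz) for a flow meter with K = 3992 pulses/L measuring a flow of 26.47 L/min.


Frequency = K * Q / 60 (converting L/min to L/s).
f = 3992 * 26.47 / 60
f = 105668.24 / 60
f = 1761.14 Hz

1761.14 Hz


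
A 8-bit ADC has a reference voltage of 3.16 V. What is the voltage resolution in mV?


The resolution (LSB) of an ADC is Vref / 2^n.
LSB = 3.16 / 2^8
LSB = 3.16 / 256
LSB = 0.01234375 V = 12.34375 mV

12.34375 mV


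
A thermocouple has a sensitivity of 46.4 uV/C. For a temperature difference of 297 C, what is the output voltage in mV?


The thermocouple output V = sensitivity * dT.
V = 46.4 uV/C * 297 C
V = 13780.8 uV
V = 13.781 mV

13.781 mV


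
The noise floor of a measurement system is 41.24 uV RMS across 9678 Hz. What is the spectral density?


Noise spectral density = Vrms / sqrt(BW).
NSD = 41.24 / sqrt(9678)
NSD = 41.24 / 98.3768
NSD = 0.4192 uV/sqrt(Hz)

0.4192 uV/sqrt(Hz)


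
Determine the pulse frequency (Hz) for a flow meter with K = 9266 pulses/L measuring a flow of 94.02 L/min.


Frequency = K * Q / 60 (converting L/min to L/s).
f = 9266 * 94.02 / 60
f = 871189.32 / 60
f = 14519.82 Hz

14519.82 Hz


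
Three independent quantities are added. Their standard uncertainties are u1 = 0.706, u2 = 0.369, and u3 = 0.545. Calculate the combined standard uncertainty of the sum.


For a sum of independent quantities, uc = sqrt(u1^2 + u2^2 + u3^2).
uc = sqrt(0.706^2 + 0.369^2 + 0.545^2)
uc = sqrt(0.498436 + 0.136161 + 0.297025)
uc = 0.9652

0.9652


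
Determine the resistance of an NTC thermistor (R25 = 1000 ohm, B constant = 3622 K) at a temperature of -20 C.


NTC thermistor equation: Rt = R25 * exp(B * (1/T - 1/T25)).
T in Kelvin: 253.15 K, T25 = 298.15 K
1/T - 1/T25 = 1/253.15 - 1/298.15 = 0.00059621
B * (1/T - 1/T25) = 3622 * 0.00059621 = 2.1595
Rt = 1000 * exp(2.1595) = 8666.6 ohm

8666.6 ohm


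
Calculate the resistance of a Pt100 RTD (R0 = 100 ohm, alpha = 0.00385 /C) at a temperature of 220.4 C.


The RTD equation: Rt = R0 * (1 + alpha * T).
Rt = 100 * (1 + 0.00385 * 220.4)
Rt = 100 * (1 + 0.84854)
Rt = 100 * 1.84854
Rt = 184.854 ohm

184.854 ohm


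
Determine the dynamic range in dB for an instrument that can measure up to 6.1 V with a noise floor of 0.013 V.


Dynamic range = 20 * log10(Vmax / Vnoise).
DR = 20 * log10(6.1 / 0.013)
DR = 20 * log10(469.23)
DR = 53.43 dB

53.43 dB


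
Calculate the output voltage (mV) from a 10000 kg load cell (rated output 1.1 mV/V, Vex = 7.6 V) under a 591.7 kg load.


Vout = rated_output * Vex * (load / capacity).
Vout = 1.1 * 7.6 * (591.7 / 10000)
Vout = 1.1 * 7.6 * 0.05917
Vout = 0.495 mV

0.495 mV


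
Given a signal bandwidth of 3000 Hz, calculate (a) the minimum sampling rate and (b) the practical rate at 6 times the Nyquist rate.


By Nyquist theorem, fs_min = 2 * fmax.
fs_min = 2 * 3000 = 6000 Hz
Practical rate = 6 * fs_min = 6 * 6000 = 36000 Hz

fs_min = 6000 Hz, fs_practical = 36000 Hz


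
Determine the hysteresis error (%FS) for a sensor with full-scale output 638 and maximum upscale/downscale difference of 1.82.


Hysteresis = (max difference / full scale) * 100%.
H = (1.82 / 638) * 100
H = 0.285 %FS

0.285 %FS


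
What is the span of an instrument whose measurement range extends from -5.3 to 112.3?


Span = upper range - lower range.
Span = 112.3 - (-5.3)
Span = 117.6

117.6


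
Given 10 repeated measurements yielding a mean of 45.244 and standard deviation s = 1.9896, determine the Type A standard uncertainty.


The standard uncertainty for Type A evaluation is u = s / sqrt(n).
u = 1.9896 / sqrt(10)
u = 1.9896 / 3.1623
u = 0.6292

0.6292


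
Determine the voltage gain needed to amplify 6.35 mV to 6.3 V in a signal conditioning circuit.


Gain = Vout / Vin (converting to same units).
G = 6.3 V / 6.35 mV
G = 6300.0 mV / 6.35 mV
G = 992.13

992.13


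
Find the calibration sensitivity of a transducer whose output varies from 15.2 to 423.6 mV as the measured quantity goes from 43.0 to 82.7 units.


Sensitivity = (y2 - y1) / (x2 - x1).
S = (423.6 - 15.2) / (82.7 - 43.0)
S = 408.4 / 39.7
S = 10.2872 mV/unit

10.2872 mV/unit


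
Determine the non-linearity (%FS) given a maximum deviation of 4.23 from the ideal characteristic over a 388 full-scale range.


Linearity error = (max deviation / full scale) * 100%.
Linearity = (4.23 / 388) * 100
Linearity = 1.09 %FS

1.09 %FS


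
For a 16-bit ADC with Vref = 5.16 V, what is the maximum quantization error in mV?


The maximum quantization error is +/- LSB/2.
LSB = Vref / 2^n = 5.16 / 65536 = 7.874e-05 V
Max error = LSB / 2 = 7.874e-05 / 2 = 3.937e-05 V
Max error = 0.0394 mV

0.0394 mV


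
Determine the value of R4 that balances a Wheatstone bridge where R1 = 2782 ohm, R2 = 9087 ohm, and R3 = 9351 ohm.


At balance: R1*R4 = R2*R3, so R4 = R2*R3/R1.
R4 = 9087 * 9351 / 2782
R4 = 84972537 / 2782
R4 = 30543.69 ohm

30543.69 ohm


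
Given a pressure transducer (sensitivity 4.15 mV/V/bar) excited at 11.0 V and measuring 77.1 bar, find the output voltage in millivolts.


Output = sensitivity * Vex * P.
Vout = 4.15 * 11.0 * 77.1
Vout = 45.65 * 77.1
Vout = 3519.62 mV

3519.62 mV


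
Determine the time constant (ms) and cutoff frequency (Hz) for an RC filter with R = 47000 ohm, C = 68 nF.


Time constant: tau = R * C.
tau = 47000 * 6.80e-08 = 0.003196 s
tau = 3.196 ms
Cutoff frequency: fc = 1 / (2*pi*R*C).
fc = 1 / (2*pi*0.003196) = 49.8 Hz

tau = 3.196 ms, fc = 49.8 Hz


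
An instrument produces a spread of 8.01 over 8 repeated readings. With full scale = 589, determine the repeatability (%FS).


Repeatability = (spread / full scale) * 100%.
R = (8.01 / 589) * 100
R = 1.36 %FS

1.36 %FS


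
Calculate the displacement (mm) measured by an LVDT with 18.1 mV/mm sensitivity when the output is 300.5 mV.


Displacement = Vout / sensitivity.
d = 300.5 / 18.1
d = 16.602 mm

16.602 mm


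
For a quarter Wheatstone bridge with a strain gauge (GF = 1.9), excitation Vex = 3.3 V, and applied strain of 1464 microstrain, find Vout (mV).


Quarter bridge output: Vout = (GF * epsilon * Vex) / 4.
Vout = (1.9 * 1464e-6 * 3.3) / 4
Vout = 0.00917928 / 4 V
Vout = 0.00229482 V = 2.2948 mV

2.2948 mV


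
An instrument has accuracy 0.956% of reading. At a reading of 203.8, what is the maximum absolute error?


Absolute error = (accuracy% / 100) * reading.
Error = (0.956 / 100) * 203.8
Error = 0.00956 * 203.8
Error = 1.9483

1.9483


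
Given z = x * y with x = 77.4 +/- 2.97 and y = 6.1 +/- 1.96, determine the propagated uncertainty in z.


For a product z = x*y, the relative uncertainty is:
uz/z = sqrt((ux/x)^2 + (uy/y)^2)
Relative uncertainties: ux/x = 2.97/77.4 = 0.038372
uy/y = 1.96/6.1 = 0.321311
z = 77.4 * 6.1 = 472.1
uz = 472.1 * sqrt(0.038372^2 + 0.321311^2) = 152.782

152.782


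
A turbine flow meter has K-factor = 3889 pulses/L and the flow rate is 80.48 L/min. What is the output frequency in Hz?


Frequency = K * Q / 60 (converting L/min to L/s).
f = 3889 * 80.48 / 60
f = 312986.72 / 60
f = 5216.45 Hz

5216.45 Hz


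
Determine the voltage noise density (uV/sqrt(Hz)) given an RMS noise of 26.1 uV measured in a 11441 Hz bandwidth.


Noise spectral density = Vrms / sqrt(BW).
NSD = 26.1 / sqrt(11441)
NSD = 26.1 / 106.9626
NSD = 0.244 uV/sqrt(Hz)

0.244 uV/sqrt(Hz)


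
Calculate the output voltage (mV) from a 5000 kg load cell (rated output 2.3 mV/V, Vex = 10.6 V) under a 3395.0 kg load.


Vout = rated_output * Vex * (load / capacity).
Vout = 2.3 * 10.6 * (3395.0 / 5000)
Vout = 2.3 * 10.6 * 0.679
Vout = 16.554 mV

16.554 mV


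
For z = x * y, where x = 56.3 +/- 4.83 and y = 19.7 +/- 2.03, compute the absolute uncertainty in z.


For a product z = x*y, the relative uncertainty is:
uz/z = sqrt((ux/x)^2 + (uy/y)^2)
Relative uncertainties: ux/x = 4.83/56.3 = 0.08579
uy/y = 2.03/19.7 = 0.103046
z = 56.3 * 19.7 = 1109.1
uz = 1109.1 * sqrt(0.08579^2 + 0.103046^2) = 148.713

148.713


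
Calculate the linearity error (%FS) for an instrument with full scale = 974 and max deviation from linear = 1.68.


Linearity error = (max deviation / full scale) * 100%.
Linearity = (1.68 / 974) * 100
Linearity = 0.172 %FS

0.172 %FS


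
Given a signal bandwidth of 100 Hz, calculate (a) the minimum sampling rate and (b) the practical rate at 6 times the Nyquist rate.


By Nyquist theorem, fs_min = 2 * fmax.
fs_min = 2 * 100 = 200 Hz
Practical rate = 6 * fs_min = 6 * 200 = 1200 Hz

fs_min = 200 Hz, fs_practical = 1200 Hz


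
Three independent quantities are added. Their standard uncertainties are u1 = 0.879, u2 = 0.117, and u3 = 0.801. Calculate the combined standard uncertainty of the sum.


For a sum of independent quantities, uc = sqrt(u1^2 + u2^2 + u3^2).
uc = sqrt(0.879^2 + 0.117^2 + 0.801^2)
uc = sqrt(0.772641 + 0.013689 + 0.641601)
uc = 1.195

1.195


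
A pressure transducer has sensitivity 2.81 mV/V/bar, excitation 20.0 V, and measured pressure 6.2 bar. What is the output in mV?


Output = sensitivity * Vex * P.
Vout = 2.81 * 20.0 * 6.2
Vout = 56.2 * 6.2
Vout = 348.44 mV

348.44 mV


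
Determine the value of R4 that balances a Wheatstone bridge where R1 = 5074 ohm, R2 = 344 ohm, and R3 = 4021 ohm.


At balance: R1*R4 = R2*R3, so R4 = R2*R3/R1.
R4 = 344 * 4021 / 5074
R4 = 1383224 / 5074
R4 = 272.61 ohm

272.61 ohm


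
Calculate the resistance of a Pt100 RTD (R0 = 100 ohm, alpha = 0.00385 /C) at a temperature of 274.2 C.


The RTD equation: Rt = R0 * (1 + alpha * T).
Rt = 100 * (1 + 0.00385 * 274.2)
Rt = 100 * (1 + 1.05567)
Rt = 100 * 2.05567
Rt = 205.567 ohm

205.567 ohm


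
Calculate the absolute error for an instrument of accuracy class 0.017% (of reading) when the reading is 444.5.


Absolute error = (accuracy% / 100) * reading.
Error = (0.017 / 100) * 444.5
Error = 0.00017 * 444.5
Error = 0.0756

0.0756


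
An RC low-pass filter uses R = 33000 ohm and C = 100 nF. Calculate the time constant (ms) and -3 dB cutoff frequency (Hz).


Time constant: tau = R * C.
tau = 33000 * 1.00e-07 = 0.0033 s
tau = 3.3 ms
Cutoff frequency: fc = 1 / (2*pi*R*C).
fc = 1 / (2*pi*0.0033) = 48.23 Hz

tau = 3.3 ms, fc = 48.23 Hz


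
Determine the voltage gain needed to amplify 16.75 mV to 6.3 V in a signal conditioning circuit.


Gain = Vout / Vin (converting to same units).
G = 6.3 V / 16.75 mV
G = 6300.0 mV / 16.75 mV
G = 376.12

376.12


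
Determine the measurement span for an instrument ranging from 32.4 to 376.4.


Span = upper range - lower range.
Span = 376.4 - (32.4)
Span = 344.0

344.0


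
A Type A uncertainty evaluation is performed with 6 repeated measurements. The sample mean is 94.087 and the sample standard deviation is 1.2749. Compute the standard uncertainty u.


The standard uncertainty for Type A evaluation is u = s / sqrt(n).
u = 1.2749 / sqrt(6)
u = 1.2749 / 2.4495
u = 0.5205

0.5205


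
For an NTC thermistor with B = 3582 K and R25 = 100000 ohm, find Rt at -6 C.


NTC thermistor equation: Rt = R25 * exp(B * (1/T - 1/T25)).
T in Kelvin: 267.15 K, T25 = 298.15 K
1/T - 1/T25 = 1/267.15 - 1/298.15 = 0.0003892
B * (1/T - 1/T25) = 3582 * 0.0003892 = 1.3941
Rt = 100000 * exp(1.3941) = 403138.8 ohm

403138.8 ohm


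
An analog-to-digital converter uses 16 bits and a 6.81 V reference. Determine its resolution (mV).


The resolution (LSB) of an ADC is Vref / 2^n.
LSB = 6.81 / 2^16
LSB = 6.81 / 65536
LSB = 0.00010391 V = 0.10391235 mV

0.10391235 mV


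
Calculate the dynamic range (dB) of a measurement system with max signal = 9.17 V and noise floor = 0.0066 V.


Dynamic range = 20 * log10(Vmax / Vnoise).
DR = 20 * log10(9.17 / 0.0066)
DR = 20 * log10(1389.39)
DR = 62.86 dB

62.86 dB


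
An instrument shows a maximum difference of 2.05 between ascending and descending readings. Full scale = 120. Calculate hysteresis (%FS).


Hysteresis = (max difference / full scale) * 100%.
H = (2.05 / 120) * 100
H = 1.708 %FS

1.708 %FS


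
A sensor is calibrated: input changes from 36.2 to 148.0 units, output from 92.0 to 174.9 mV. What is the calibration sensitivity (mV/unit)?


Sensitivity = (y2 - y1) / (x2 - x1).
S = (174.9 - 92.0) / (148.0 - 36.2)
S = 82.9 / 111.8
S = 0.7415 mV/unit

0.7415 mV/unit


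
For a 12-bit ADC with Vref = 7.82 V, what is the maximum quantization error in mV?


The maximum quantization error is +/- LSB/2.
LSB = Vref / 2^n = 7.82 / 4096 = 0.00190918 V
Max error = LSB / 2 = 0.00190918 / 2 = 0.00095459 V
Max error = 0.9546 mV

0.9546 mV


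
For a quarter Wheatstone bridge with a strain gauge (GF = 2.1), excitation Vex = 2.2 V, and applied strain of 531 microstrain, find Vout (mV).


Quarter bridge output: Vout = (GF * epsilon * Vex) / 4.
Vout = (2.1 * 531e-6 * 2.2) / 4
Vout = 0.00245322 / 4 V
Vout = 0.00061331 V = 0.6133 mV

0.6133 mV


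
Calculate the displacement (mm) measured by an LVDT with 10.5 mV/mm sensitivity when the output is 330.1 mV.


Displacement = Vout / sensitivity.
d = 330.1 / 10.5
d = 31.438 mm

31.438 mm


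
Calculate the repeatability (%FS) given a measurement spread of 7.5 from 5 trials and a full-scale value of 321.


Repeatability = (spread / full scale) * 100%.
R = (7.5 / 321) * 100
R = 2.336 %FS

2.336 %FS


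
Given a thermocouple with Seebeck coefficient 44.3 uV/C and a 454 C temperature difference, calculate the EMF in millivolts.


The thermocouple output V = sensitivity * dT.
V = 44.3 uV/C * 454 C
V = 20112.2 uV
V = 20.112 mV

20.112 mV


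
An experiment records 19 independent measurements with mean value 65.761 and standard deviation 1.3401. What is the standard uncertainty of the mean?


The standard uncertainty for Type A evaluation is u = s / sqrt(n).
u = 1.3401 / sqrt(19)
u = 1.3401 / 4.3589
u = 0.3074

0.3074


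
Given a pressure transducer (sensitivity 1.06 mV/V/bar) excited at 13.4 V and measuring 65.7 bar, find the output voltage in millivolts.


Output = sensitivity * Vex * P.
Vout = 1.06 * 13.4 * 65.7
Vout = 14.204 * 65.7
Vout = 933.2 mV

933.2 mV


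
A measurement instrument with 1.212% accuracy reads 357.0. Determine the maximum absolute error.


Absolute error = (accuracy% / 100) * reading.
Error = (1.212 / 100) * 357.0
Error = 0.01212 * 357.0
Error = 4.3268

4.3268


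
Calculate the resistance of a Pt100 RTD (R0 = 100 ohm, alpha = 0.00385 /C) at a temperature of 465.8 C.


The RTD equation: Rt = R0 * (1 + alpha * T).
Rt = 100 * (1 + 0.00385 * 465.8)
Rt = 100 * (1 + 1.79333)
Rt = 100 * 2.79333
Rt = 279.333 ohm

279.333 ohm


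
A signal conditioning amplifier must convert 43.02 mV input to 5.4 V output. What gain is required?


Gain = Vout / Vin (converting to same units).
G = 5.4 V / 43.02 mV
G = 5400.0 mV / 43.02 mV
G = 125.52

125.52


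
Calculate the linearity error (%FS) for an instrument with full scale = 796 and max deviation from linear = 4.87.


Linearity error = (max deviation / full scale) * 100%.
Linearity = (4.87 / 796) * 100
Linearity = 0.612 %FS

0.612 %FS


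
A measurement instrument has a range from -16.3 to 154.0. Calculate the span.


Span = upper range - lower range.
Span = 154.0 - (-16.3)
Span = 170.3

170.3


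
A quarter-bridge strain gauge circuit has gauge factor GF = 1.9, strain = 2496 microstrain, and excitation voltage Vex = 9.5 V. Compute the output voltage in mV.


Quarter bridge output: Vout = (GF * epsilon * Vex) / 4.
Vout = (1.9 * 2496e-6 * 9.5) / 4
Vout = 0.0450528 / 4 V
Vout = 0.0112632 V = 11.2632 mV

11.2632 mV


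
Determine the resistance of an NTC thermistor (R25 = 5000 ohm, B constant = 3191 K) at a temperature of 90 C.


NTC thermistor equation: Rt = R25 * exp(B * (1/T - 1/T25)).
T in Kelvin: 363.15 K, T25 = 298.15 K
1/T - 1/T25 = 1/363.15 - 1/298.15 = -0.00060033
B * (1/T - 1/T25) = 3191 * -0.00060033 = -1.9157
Rt = 5000 * exp(-1.9157) = 736.2 ohm

736.2 ohm


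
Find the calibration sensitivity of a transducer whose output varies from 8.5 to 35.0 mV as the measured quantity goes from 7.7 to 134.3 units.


Sensitivity = (y2 - y1) / (x2 - x1).
S = (35.0 - 8.5) / (134.3 - 7.7)
S = 26.5 / 126.6
S = 0.2093 mV/unit

0.2093 mV/unit


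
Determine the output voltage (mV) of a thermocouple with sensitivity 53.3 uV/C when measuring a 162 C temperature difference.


The thermocouple output V = sensitivity * dT.
V = 53.3 uV/C * 162 C
V = 8634.6 uV
V = 8.635 mV

8.635 mV


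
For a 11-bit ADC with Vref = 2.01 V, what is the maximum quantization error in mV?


The maximum quantization error is +/- LSB/2.
LSB = Vref / 2^n = 2.01 / 2048 = 0.00098145 V
Max error = LSB / 2 = 0.00098145 / 2 = 0.00049072 V
Max error = 0.4907 mV

0.4907 mV


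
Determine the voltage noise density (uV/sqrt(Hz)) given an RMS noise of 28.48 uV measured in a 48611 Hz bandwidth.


Noise spectral density = Vrms / sqrt(BW).
NSD = 28.48 / sqrt(48611)
NSD = 28.48 / 220.479
NSD = 0.1292 uV/sqrt(Hz)

0.1292 uV/sqrt(Hz)


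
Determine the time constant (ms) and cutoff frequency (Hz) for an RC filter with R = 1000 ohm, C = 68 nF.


Time constant: tau = R * C.
tau = 1000 * 6.80e-08 = 6.8e-05 s
tau = 0.068 ms
Cutoff frequency: fc = 1 / (2*pi*R*C).
fc = 1 / (2*pi*6.8e-05) = 2340.51 Hz

tau = 0.068 ms, fc = 2340.51 Hz


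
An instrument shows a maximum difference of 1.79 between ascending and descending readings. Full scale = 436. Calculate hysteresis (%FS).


Hysteresis = (max difference / full scale) * 100%.
H = (1.79 / 436) * 100
H = 0.411 %FS

0.411 %FS


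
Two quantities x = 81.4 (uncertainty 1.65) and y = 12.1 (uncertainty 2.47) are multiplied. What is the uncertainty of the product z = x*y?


For a product z = x*y, the relative uncertainty is:
uz/z = sqrt((ux/x)^2 + (uy/y)^2)
Relative uncertainties: ux/x = 1.65/81.4 = 0.02027
uy/y = 2.47/12.1 = 0.204132
z = 81.4 * 12.1 = 984.9
uz = 984.9 * sqrt(0.02027^2 + 0.204132^2) = 202.047

202.047


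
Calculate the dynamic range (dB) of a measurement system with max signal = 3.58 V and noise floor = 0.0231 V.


Dynamic range = 20 * log10(Vmax / Vnoise).
DR = 20 * log10(3.58 / 0.0231)
DR = 20 * log10(154.98)
DR = 43.81 dB

43.81 dB


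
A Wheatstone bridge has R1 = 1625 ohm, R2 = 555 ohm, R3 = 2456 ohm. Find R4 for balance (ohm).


At balance: R1*R4 = R2*R3, so R4 = R2*R3/R1.
R4 = 555 * 2456 / 1625
R4 = 1363080 / 1625
R4 = 838.82 ohm

838.82 ohm


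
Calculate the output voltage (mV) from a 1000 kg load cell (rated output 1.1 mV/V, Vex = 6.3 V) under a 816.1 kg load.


Vout = rated_output * Vex * (load / capacity).
Vout = 1.1 * 6.3 * (816.1 / 1000)
Vout = 1.1 * 6.3 * 0.8161
Vout = 5.656 mV

5.656 mV


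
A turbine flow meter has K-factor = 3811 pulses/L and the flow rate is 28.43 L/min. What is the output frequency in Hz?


Frequency = K * Q / 60 (converting L/min to L/s).
f = 3811 * 28.43 / 60
f = 108346.73 / 60
f = 1805.78 Hz

1805.78 Hz


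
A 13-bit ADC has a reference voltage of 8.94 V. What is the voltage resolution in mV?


The resolution (LSB) of an ADC is Vref / 2^n.
LSB = 8.94 / 2^13
LSB = 8.94 / 8192
LSB = 0.00109131 V = 1.09130859 mV

1.09130859 mV


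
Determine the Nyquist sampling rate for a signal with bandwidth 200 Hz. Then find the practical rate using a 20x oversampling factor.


By Nyquist theorem, fs_min = 2 * fmax.
fs_min = 2 * 200 = 400 Hz
Practical rate = 20 * fs_min = 20 * 400 = 8000 Hz

fs_min = 400 Hz, fs_practical = 8000 Hz


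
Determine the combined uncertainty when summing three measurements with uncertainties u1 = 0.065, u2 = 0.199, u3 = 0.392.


For a sum of independent quantities, uc = sqrt(u1^2 + u2^2 + u3^2).
uc = sqrt(0.065^2 + 0.199^2 + 0.392^2)
uc = sqrt(0.004225 + 0.039601 + 0.153664)
uc = 0.4444

0.4444


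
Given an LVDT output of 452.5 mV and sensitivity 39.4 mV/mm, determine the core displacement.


Displacement = Vout / sensitivity.
d = 452.5 / 39.4
d = 11.485 mm

11.485 mm


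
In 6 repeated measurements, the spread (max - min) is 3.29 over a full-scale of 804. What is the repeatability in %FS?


Repeatability = (spread / full scale) * 100%.
R = (3.29 / 804) * 100
R = 0.409 %FS

0.409 %FS


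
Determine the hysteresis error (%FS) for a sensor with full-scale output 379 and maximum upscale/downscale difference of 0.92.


Hysteresis = (max difference / full scale) * 100%.
H = (0.92 / 379) * 100
H = 0.243 %FS

0.243 %FS


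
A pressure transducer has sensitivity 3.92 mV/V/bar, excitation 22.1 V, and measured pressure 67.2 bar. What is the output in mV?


Output = sensitivity * Vex * P.
Vout = 3.92 * 22.1 * 67.2
Vout = 86.632 * 67.2
Vout = 5821.67 mV

5821.67 mV


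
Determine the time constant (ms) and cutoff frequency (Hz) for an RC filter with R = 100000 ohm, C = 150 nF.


Time constant: tau = R * C.
tau = 100000 * 1.50e-07 = 0.015 s
tau = 15.0 ms
Cutoff frequency: fc = 1 / (2*pi*R*C).
fc = 1 / (2*pi*0.015) = 10.61 Hz

tau = 15.0 ms, fc = 10.61 Hz
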